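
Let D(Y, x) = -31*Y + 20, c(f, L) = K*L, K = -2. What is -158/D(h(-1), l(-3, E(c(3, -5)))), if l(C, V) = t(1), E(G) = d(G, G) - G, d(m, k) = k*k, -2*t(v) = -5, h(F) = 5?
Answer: 158/135 ≈ 1.1704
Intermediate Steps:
t(v) = 5/2 (t(v) = -1/2*(-5) = 5/2)
d(m, k) = k**2
c(f, L) = -2*L
E(G) = G**2 - G
l(C, V) = 5/2
D(Y, x) = 20 - 31*Y
-158/D(h(-1), l(-3, E(c(3, -5)))) = -158/(20 - 31*5) = -158/(20 - 155) = -158/(-135) = -158*(-1/135) = 158/135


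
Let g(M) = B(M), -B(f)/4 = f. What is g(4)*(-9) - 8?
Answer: 136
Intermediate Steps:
B(f) = -4*f
g(M) = -4*M
g(4)*(-9) - 8 = -4*4*(-9) - 8 = -16*(-9) - 8 = 144 - 8 = 136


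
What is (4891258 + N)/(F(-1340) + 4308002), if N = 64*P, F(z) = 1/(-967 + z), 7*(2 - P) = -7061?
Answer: 80033535042/69569924291 ≈ 1.1504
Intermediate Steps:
P = 7075/7 (P = 2 - ⅐*(-7061) = 2 + 7061/7 = 7075/7 ≈ 1010.7)
N = 452800/7 (N = 64*(7075/7) = 452800/7 ≈ 64686.)
(4891258 + N)/(F(-1340) + 4308002) = (4891258 + 452800/7)/(1/(-967 - 1340) + 4308002) = 34691606/(7*(1/(-2307) + 4308002)) = 34691606/(7*(-1/2307 + 4308002)) = 34691606/(7*(9938560613/2307)) = (34691606/7)*(2307/9938560613) = 80033535042/69569924291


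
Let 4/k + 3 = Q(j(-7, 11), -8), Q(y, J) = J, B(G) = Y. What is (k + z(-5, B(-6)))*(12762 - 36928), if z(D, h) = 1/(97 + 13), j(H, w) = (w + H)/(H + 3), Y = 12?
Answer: 471237/55 ≈ 8567.9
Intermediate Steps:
B(G) = 12
j(H, w) = (H + w)/(3 + H)
z(D, h) = 1/110
k = -4/11 (k = 4/(-3 - 8) = 4/(-11) = 4*(-1/11) = -4/11 ≈ -0.36364)
(k + z(-5, B(-6)))*(12762 - 36928) = (-4/11 + 1/110)*(12762 - 36928) = -39/110*(-24166) = 471237/55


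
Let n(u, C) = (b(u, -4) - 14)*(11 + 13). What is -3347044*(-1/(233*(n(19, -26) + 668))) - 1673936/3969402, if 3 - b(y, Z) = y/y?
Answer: 1642194106781/43931356635 ≈ 37.381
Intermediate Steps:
b(y, Z) = 2 (b(y, Z) = 3 - y/y = 3 - 1*1 = 3 - 1 = 2)
n(u, C) = -288 (n(u, C) = (2 - 14)*(11 + 13) = -12*24 = -288)
-3347044*(-1/(233*(n(19, -26) + 668))) - 1673936/3969402 = -3347044*(-1/(233*(-288 + 668))) - 1673936/3969402 = -3347044/(380*(-233)) - 1673936*1/3969402 = -3347044/(-88540) - 836968/1984701 = -3347044*(-1/88540) - 836968/1984701 = 836761/22135 - 836968/1984701 = 1642194106781/43931356635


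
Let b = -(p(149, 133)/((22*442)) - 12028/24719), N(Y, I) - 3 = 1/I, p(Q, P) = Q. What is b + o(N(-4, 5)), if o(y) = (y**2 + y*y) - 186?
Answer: -991809018203/6009188900 ≈ -165.05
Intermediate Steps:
N(Y, I) = 3 + 1/I
b = 113277141/240367556 (b = -(149/((22*442)) - 12028/24719) = -(149/9724 - 12028*1/24719) = -(149*(1/9724) - 12028/24719) = -(149/9724 - 12028/24719) = -1*(-113277141/240367556) = 113277141/240367556 ≈ 0.47127)
o(y) = -186 + 2*y**2 (o(y) = (y**2 + y**2) - 186 = 2*y**2 - 186 = -186 + 2*y**2)
b + o(N(-4, 5)) = 113277141/240367556 + (-186 + 2*(3 + 1/5)**2) = 113277141/240367556 + (-186 + 2*(16/5)**2) = 113277141/240367556 + (-186 + 2*(256/25)) = 113277141/240367556 + (-186 + 512/25) = 113277141/240367556 - 4138/25 = -991809018203/6009188900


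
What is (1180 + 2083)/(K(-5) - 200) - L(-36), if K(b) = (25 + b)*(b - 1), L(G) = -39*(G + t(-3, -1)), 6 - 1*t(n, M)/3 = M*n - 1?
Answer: -302783/320 ≈ -946.20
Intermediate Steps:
t(n, M) = 21 - 3*M*n (t(n, M) = 18 - 3*(M*n - 1) = 18 - 3*(-1 + M*n) = 18 + (3 - 3*M*n) = 21 - 3*M*n)
L(G) = -468 - 39*G (L(G) = -39*(G + (21 - 3*(-1)*(-3))) = -39*(G + (21 - 9)) = -39*(G + 12) = -39*(12 + G) = -468 - 39*G)
K(b) = (-1 + b)*(25 + b) (K(b) = (25 + b)*(-1 + b) = (-1 + b)*(25 + b))
(1180 + 2083)/(K(-5) - 200) - L(-36) = (1180 + 2083)/((-25 + (-5)² + 24*(-5)) - 200) - (-468 - 39*(-36)) = 3263/((-25 + 25 - 120) - 200) - (-468 + 1404) = 3263/(-120 - 200) - 1*936 = 3263/(-320) - 936 = 3263*(-1/320) - 936 = -3263/320 - 936 = -302783/320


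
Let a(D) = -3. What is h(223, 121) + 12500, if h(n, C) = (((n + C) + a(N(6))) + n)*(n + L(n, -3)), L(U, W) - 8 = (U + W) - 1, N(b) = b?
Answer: 266300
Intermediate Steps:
L(U, W) = 7 + U + W (L(U, W) = 8 + ((U + W) - 1) = 8 + (-1 + U + W) = 7 + U + W)
h(n, C) = (4 + 2*n)*(-3 + C + 2*n) (h(n, C) = (((n + C) - 3) + n)*(n + (7 + n - 3)) = (((C + n) - 3) + n)*(n + (4 + n)) = ((-3 + C + n) + n)*(4 + 2*n) = (-3 + C + 2*n)*(4 + 2*n) = (4 + 2*n)*(-3 + C + 2*n))
h(223, 121) + 12500 = (-12 + 2*223 + 4*121 + 4*223**2 + 2*121*223) + 12500 = (-12 + 446 + 484 + 4*49729 + 53966) + 12500 = (-12 + 446 + 484 + 198916 + 53966) + 12500 = 253800 + 12500 = 266300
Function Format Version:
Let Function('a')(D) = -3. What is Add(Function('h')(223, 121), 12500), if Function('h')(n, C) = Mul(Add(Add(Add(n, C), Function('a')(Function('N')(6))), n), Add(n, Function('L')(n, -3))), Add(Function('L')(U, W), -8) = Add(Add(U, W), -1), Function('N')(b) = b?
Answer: 266300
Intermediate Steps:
Function('L')(U, W) = Add(7, U, W) (Function('L')(U, W) = Add(8, Add(Add(U, W), -1)) = Add(8, Add(-1, U, W)) = Add(7, U, W))
Function('h')(n, C) = Mul(Add(4, Mul(2, n)), Add(-3, C, Mul(2, n))) (Function('h')(n, C) = Mul(Add(Add(Add(n, C), -3), n), Add(n, Add(7, n, -3))) = Mul(Add(Add(Add(C, n), -3), n), Add(n, Add(4, n))) = Mul(Add(Add(-3, C, n), n), Add(4, Mul(2, n))) = Mul(Add(-3, C, Mul(2, n)), Add(4, Mul(2, n))) = Mul(Add(4, Mul(2, n)), Add(-3, C, Mul(2, n))))
Add(Function('h')(223, 121), 12500) = Add(Add(-12, Mul(2, 223), Mul(4, 121), Mul(4, Pow(223, 2)), Mul(2, 121, 223)), 12500) = Add(Add(-12, 446, 484, Mul(4, 49729), 53966), 12500) = Add(Add(-12, 446, 484, 198916, 53966), 12500) = Add(253800, 12500) = 266300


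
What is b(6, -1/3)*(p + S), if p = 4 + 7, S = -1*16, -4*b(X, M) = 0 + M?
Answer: -5/12 ≈ -0.41667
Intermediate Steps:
b(X, M) = -M/4 (b(X, M) = -(0 + M)/4 = -M/4)
S = -16
p = 11
b(6, -1/3)*(p + S) = (-(-1)/(4*3))*(11 - 16) = -(-1)/(4*3)*(-5) = -1/4*(-1/3)*(-5) = (1/12)*(-5) = -5/12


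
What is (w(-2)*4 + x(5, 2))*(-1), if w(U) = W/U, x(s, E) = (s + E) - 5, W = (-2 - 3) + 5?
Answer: -2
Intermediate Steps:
W = 0 (W = -5 + 5 = 0)
x(s, E) = -5 + E + s (x(s, E) = (E + s) - 5 = -5 + E + s)
w(U) = 0 (w(U) = 0/U = 0)
(w(-2)*4 + x(5, 2))*(-1) = (0*4 + (-5 + 2 + 5))*(-1) = (0 + 2)*(-1) = 2*(-1) = -2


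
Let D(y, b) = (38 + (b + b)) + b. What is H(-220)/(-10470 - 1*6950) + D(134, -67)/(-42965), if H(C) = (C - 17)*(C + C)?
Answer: -17221349/2878655 ≈ -5.9824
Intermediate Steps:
H(C) = 2*C*(-17 + C) (H(C) = (-17 + C)*(2*C) = 2*C*(-17 + C))
D(y, b) = 38 + 3*b (D(y, b) = (38 + 2*b) + b = 38 + 3*b)
H(-220)/(-10470 - 1*6950) + D(134, -67)/(-42965) = (2*(-220)*(-17 - 220))/(-10470 - 1*6950) + (38 + 3*(-67))/(-42965) = (2*(-220)*(-237))/(-10470 - 6950) + (38 - 201)*(-1/42965) = 104280/(-17420) - 163*(-1/42965) = 104280*(-1/17420) + 163/42965 = -5214/871 + 163/42965 = -17221349/2878655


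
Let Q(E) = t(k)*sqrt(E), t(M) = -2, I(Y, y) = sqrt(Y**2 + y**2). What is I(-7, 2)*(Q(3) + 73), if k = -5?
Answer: sqrt(53)*(73 - 2*sqrt(3)) ≈ 506.23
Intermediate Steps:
Q(E) = -2*sqrt(E)
I(-7, 2)*(Q(3) + 73) = sqrt((-7)**2 + 2**2)*(-2*sqrt(3) + 73) = sqrt(49 + 4)*(73 - 2*sqrt(3)) = sqrt(53)*(73 - 2*sqrt(3))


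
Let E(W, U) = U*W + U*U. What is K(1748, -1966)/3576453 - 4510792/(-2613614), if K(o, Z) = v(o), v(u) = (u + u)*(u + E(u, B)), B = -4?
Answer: -15818308747628/4673733815571 ≈ -3.3845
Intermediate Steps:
E(W, U) = U² + U*W (E(W, U) = U*W + U² = U² + U*W)
v(u) = 2*u*(16 - 3*u) (v(u) = (u + u)*(u - 4*(-4 + u)) = (2*u)*(u + (16 - 4*u)) = (2*u)*(16 - 3*u) = 2*u*(16 - 3*u))
K(o, Z) = 2*o*(16 - 3*o)
K(1748, -1966)/3576453 - 4510792/(-2613614) = (2*1748*(16 - 3*1748))/3576453 - 4510792/(-2613614) = (2*1748*(16 - 5244))*(1/3576453) - 4510792*(-1/2613614) = (2*1748*(-5228))*(1/3576453) + 2255396/1306807 = -18277088*1/3576453 + 2255396/1306807 = -18277088/3576453 + 2255396/1306807 = -15818308747628/4673733815571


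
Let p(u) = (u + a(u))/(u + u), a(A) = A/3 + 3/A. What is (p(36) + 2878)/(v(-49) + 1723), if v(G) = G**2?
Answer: 2487169/3563136 ≈ 0.69803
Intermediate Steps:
a(A) = 3/A + A/3 (a(A) = A*(1/3) + 3/A = A/3 + 3/A = 3/A + A/3)
p(u) = (3/u + 4*u/3)/(2*u) (p(u) = (u + (3/u + u/3))/(u + u) = (3/u + 4*u/3)/((2*u)) = (3/u + 4*u/3)*(1/(2*u)) = (3/u + 4*u/3)/(2*u))
(p(36) + 2878)/(v(-49) + 1723) = ((2/3 + (3/2)/36**2) + 2878)/((-49)**2 + 1723) = ((2/3 + (3/2)*(1/1296)) + 2878)/(2401 + 1723) = ((2/3 + 1/864) + 2878)/4124 = (577/864 + 2878)*(1/4124) = (2487169/864)*(1/4124) = 2487169/3563136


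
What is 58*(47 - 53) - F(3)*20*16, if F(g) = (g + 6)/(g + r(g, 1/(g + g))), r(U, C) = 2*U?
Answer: -668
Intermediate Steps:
F(g) = (6 + g)/(3*g) (F(g) = (g + 6)/(g + 2*g) = (6 + g)/((3*g)) = (6 + g)*(1/(3*g)) = (6 + g)/(3*g))
58*(47 - 53) - F(3)*20*16 = 58*(47 - 53) - ((1/3)*(6 + 3)/3)*20*16 = 58*(-6) - ((1/3)*(1/3)*9)*20*16 = -348 - 1*20*16 = -348 - 20*16 = -348 - 1*320 = -348 - 320 = -668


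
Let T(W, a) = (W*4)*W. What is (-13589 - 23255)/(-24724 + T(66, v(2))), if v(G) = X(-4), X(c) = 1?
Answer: 9211/1825 ≈ 5.0471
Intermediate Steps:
v(G) = 1
T(W, a) = 4*W² (T(W, a) = (4*W)*W = 4*W²)
(-13589 - 23255)/(-24724 + T(66, v(2))) = (-13589 - 23255)/(-24724 + 4*66²) = -36844/(-24724 + 4*4356) = -36844/(-24724 + 17424) = -36844/(-7300) = -36844*(-1/7300) = 9211/1825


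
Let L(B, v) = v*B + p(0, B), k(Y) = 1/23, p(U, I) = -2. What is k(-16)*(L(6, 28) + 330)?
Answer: 496/23 ≈ 21.565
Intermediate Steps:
k(Y) = 1/23
L(B, v) = -2 + B*v (L(B, v) = v*B - 2 = B*v - 2 = -2 + B*v)
k(-16)*(L(6, 28) + 330) = ((-2 + 6*28) + 330)/23 = ((-2 + 168) + 330)/23 = (166 + 330)/23 = (1/23)*496 = 496/23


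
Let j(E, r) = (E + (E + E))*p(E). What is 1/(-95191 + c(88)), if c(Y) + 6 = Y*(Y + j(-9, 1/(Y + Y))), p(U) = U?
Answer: -1/66069 ≈ -1.5136e-5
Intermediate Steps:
j(E, r) = 3*E² (j(E, r) = (E + (E + E))*E = (E + 2*E)*E = (3*E)*E = 3*E²)
c(Y) = -6 + Y*(243 + Y) (c(Y) = -6 + Y*(Y + 3*(-9)²) = -6 + Y*(Y + 3*81) = -6 + Y*(Y + 243) = -6 + Y*(243 + Y))
1/(-95191 + c(88)) = 1/(-95191 + (-6 + 88² + 243*88)) = 1/(-95191 + (-6 + 7744 + 21384)) = 1/(-95191 + 29122) = 1/(-66069) = -1/66069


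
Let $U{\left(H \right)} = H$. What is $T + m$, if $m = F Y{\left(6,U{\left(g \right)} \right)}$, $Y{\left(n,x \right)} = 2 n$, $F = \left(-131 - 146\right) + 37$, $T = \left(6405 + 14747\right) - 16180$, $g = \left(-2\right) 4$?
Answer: $2092$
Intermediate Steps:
$g = -8$
$T = 4972$ ($T = 21152 - 16180 = 4972$)
$F = -240$ ($F = -277 + 37 = -240$)
$m = -2880$ ($m = - 240 \cdot 2 \cdot 6 = \left(-240\right) 12 = -2880$)
$T + m = 4972 - 2880 = 2092$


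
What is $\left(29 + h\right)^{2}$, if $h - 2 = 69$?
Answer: $10000$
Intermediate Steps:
$h = 71$ ($h = 2 + 69 = 71$)
$\left(29 + h\right)^{2} = \left(29 + 71\right)^{2} = 100^{2} = 10000$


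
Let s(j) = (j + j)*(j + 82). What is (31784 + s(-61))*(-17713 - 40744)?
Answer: -1708230454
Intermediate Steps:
s(j) = 2*j*(82 + j) (s(j) = (2*j)*(82 + j) = 2*j*(82 + j))
(31784 + s(-61))*(-17713 - 40744) = (31784 + 2*(-61)*(82 - 61))*(-17713 - 40744) = (31784 + 2*(-61)*21)*(-58457) = (31784 - 2562)*(-58457) = 29222*(-58457) = -1708230454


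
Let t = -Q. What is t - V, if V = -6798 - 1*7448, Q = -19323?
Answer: 33569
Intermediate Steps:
t = 19323 (t = -1*(-19323) = 19323)
V = -14246 (V = -6798 - 7448 = -14246)
t - V = 19323 - 1*(-14246) = 19323 + 14246 = 33569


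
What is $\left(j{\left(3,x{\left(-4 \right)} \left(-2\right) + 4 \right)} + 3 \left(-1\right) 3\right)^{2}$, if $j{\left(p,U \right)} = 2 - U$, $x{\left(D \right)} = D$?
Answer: $361$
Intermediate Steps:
$\left(j{\left(3,x{\left(-4 \right)} \left(-2\right) + 4 \right)} + 3 \left(-1\right) 3\right)^{2} = \left(\left(2 - \left(\left(-4\right) \left(-2\right) + 4\right)\right) + 3 \left(-1\right) 3\right)^{2} = \left(\left(2 - \left(8 + 4\right)\right) - 9\right)^{2} = \left(\left(2 - 12\right) - 9\right)^{2} = \left(-10 - 9\right)^{2} = \left(-19\right)^{2} = 361$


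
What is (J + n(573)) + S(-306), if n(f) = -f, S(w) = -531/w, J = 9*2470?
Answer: 736397/34 ≈ 21659.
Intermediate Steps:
J = 22230
(J + n(573)) + S(-306) = (22230 - 1*573) - 531/(-306) = (22230 - 573) - 531*(-1/306) = 21657 + 59/34 = 736397/34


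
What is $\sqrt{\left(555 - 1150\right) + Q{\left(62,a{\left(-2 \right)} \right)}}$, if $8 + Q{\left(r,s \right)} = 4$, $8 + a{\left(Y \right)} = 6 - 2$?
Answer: $i \sqrt{599} \approx 24.474 i$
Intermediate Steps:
$a{\left(Y \right)} = -4$ ($a{\left(Y \right)} = -8 + \left(6 - 2\right) = -8 + 4 = -4$)
$Q{\left(r,s \right)} = -4$ ($Q{\left(r,s \right)} = -8 + 4 = -4$)
$\sqrt{\left(555 - 1150\right) + Q{\left(62,a{\left(-2 \right)} \right)}} = \sqrt{\left(555 - 1150\right) - 4} = \sqrt{-595 - 4} = \sqrt{-599} = i \sqrt{599}$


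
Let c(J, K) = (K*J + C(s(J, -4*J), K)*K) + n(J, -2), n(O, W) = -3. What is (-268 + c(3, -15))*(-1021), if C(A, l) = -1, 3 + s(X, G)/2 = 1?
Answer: 307321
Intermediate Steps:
s(X, G) = -4 (s(X, G) = -6 + 2*1 = -6 + 2 = -4)
c(J, K) = -3 - K + J*K (c(J, K) = (K*J - K) - 3 = (J*K - K) - 3 = (-K + J*K) - 3 = -3 - K + J*K)
(-268 + c(3, -15))*(-1021) = (-268 + (-3 - 1*(-15) + 3*(-15)))*(-1021) = (-268 + (-3 + 15 - 45))*(-1021) = (-268 - 33)*(-1021) = -301*(-1021) = 307321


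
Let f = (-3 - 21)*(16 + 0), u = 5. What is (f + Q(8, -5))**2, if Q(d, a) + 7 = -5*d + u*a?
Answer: 207936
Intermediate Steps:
f = -384 (f = -24*16 = -384)
Q(d, a) = -7 - 5*d + 5*a (Q(d, a) = -7 + (-5*d + 5*a) = -7 - 5*d + 5*a)
(f + Q(8, -5))**2 = (-384 + (-7 - 5*8 + 5*(-5)))**2 = (-384 + (-7 - 40 - 25))**2 = (-384 - 72)**2 = (-456)**2 = 207936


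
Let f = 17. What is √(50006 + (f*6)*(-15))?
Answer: 2*√12119 ≈ 220.17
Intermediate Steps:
√(50006 + (f*6)*(-15)) = √(50006 + (17*6)*(-15)) = √(50006 + 102*(-15)) = √(50006 - 1530) = √48476 = 2*√12119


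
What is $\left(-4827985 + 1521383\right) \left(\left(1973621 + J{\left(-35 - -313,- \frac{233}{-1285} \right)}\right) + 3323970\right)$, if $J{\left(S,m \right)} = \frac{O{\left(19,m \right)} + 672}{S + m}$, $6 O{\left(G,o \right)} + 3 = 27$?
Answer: $- \frac{6261691178380114386}{357463} \approx -1.7517 \cdot 10^{13}$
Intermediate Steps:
$O{\left(G,o \right)} = 4$ ($O{\left(G,o \right)} = - \frac{1}{2} + \frac{1}{6} \cdot 27 = - \frac{1}{2} + \frac{9}{2} = 4$)
$J{\left(S,m \right)} = \frac{676}{S + m}$ ($J{\left(S,m \right)} = \frac{4 + 672}{S + m} = \frac{676}{S + m}$)
$\left(-4827985 + 1521383\right) \left(\left(1973621 + J{\left(-35 - -313,- \frac{233}{-1285} \right)}\right) + 3323970\right) = \left(-4827985 + 1521383\right) \left(\left(1973621 + \frac{676}{\left(-35 - -313\right) - \frac{233}{-1285}}\right) + 3323970\right) = - 3306602 \left(\left(1973621 + \frac{676}{\left(-35 + 313\right) - - \frac{233}{1285}}\right) + 3323970\right) = - 3306602 \left(\left(1973621 + \frac{676}{278 + \frac{233}{1285}}\right) + 3323970\right) = - 3306602 \left(\left(1973621 + \frac{676}{\frac{357463}{1285}}\right) + 3323970\right) = - 3306602 \left(\left(1973621 + 676 \cdot \frac{1285}{357463}\right) + 3323970\right) = - 3306602 \left(\left(1973621 + \frac{868660}{357463}\right) + 3323970\right) = - 3306602 \left(\frac{705497352183}{357463} + 3323970\right) = \left(-3306602\right) \frac{1893693640293}{357463} = - \frac{6261691178380114386}{357463}$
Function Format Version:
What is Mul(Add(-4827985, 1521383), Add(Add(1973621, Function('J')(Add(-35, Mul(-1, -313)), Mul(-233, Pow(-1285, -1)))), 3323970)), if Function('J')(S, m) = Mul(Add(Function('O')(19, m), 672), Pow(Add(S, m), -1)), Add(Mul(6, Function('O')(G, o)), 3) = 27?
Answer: Rational(-6261691178380114386, 357463) ≈ -1.7517e+13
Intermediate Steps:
Function('O')(G, o) = 4 (Function('O')(G, o) = Add(Rational(-1, 2), Mul(Rational(1, 6), 27)) = Add(Rational(-1, 2), Rational(9, 2)) = 4)
Function('J')(S, m) = Mul(676, Pow(Add(S, m), -1)) (Function('J')(S, m) = Mul(Add(4, 672), Pow(Add(S, m), -1)) = Mul(676, Pow(Add(S, m), -1)))
Mul(Add(-4827985, 1521383), Add(Add(1973621, Function('J')(Add(-35, Mul(-1, -313)), Mul(-233, Pow(-1285, -1)))), 3323970)) = Mul(Add(-4827985, 1521383), Add(Add(1973621, Mul(676, Pow(Add(Add(-35, Mul(-1, -313)), Mul(-233, Pow(-1285, -1))), -1))), 3323970)) = Mul(-3306602, Add(Add(1973621, Mul(676, Pow(Add(Add(-35, 313), Mul(-233, Rational(-1, 1285))), -1))), 3323970)) = Mul(-3306602, Add(Add(1973621, Mul(676, Pow(Add(278, Rational(233, 1285)), -1))), 3323970)) = Mul(-3306602, Add(Add(1973621, Mul(676, Pow(Rational(357463, 1285), -1))), 3323970)) = Mul(-3306602, Add(Add(1973621, Mul(676, Rational(1285, 357463))), 3323970)) = Mul(-3306602, Add(Add(1973621, Rational(868660, 357463)), 3323970)) = Mul(-3306602, Add(Rational(705497352183, 357463), 3323970)) = Mul(-3306602, Rational(1893693640293, 357463)) = Rational(-6261691178380114386, 357463)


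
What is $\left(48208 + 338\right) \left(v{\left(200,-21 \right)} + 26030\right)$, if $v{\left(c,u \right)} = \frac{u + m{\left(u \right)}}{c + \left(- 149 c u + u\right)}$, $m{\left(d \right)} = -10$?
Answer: $\frac{791019851675094}{625979} \approx 1.2637 \cdot 10^{9}$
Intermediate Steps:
$v{\left(c,u \right)} = \frac{-10 + u}{c + u - 149 c u}$ ($v{\left(c,u \right)} = \frac{u - 10}{c + \left(- 149 c u + u\right)} = \frac{-10 + u}{c - \left(- u + 149 c u\right)} = \frac{-10 + u}{c + u - 149 c u}$)
$\left(48208 + 338\right) \left(v{\left(200,-21 \right)} + 26030\right) = \left(48208 + 338\right) \left(\frac{-10 - 21}{200 - 21 - 29800 \left(-21\right)} + 26030\right) = 48546 \left(\frac{1}{200 - 21 + 625800} \left(-31\right) + 26030\right) = 48546 \left(\frac{1}{625979} \left(-31\right) + 26030\right) = 48546 \left(- \frac{31}{625979} + 26030\right) = 48546 \cdot \frac{16294233339}{625979} = \frac{791019851675094}{625979}$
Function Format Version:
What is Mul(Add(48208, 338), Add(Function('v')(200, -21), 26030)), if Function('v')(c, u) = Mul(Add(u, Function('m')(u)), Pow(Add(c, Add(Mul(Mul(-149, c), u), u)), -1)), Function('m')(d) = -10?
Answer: Rational(791019851675094, 625979) ≈ 1.2637e+9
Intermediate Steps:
Function('v')(c, u) = Mul(Pow(Add(c, u, Mul(-149, c, u)), -1), Add(-10, u)) (Function('v')(c, u) = Mul(Add(u, -10), Pow(Add(c, Add(Mul(Mul(-149, c), u), u)), -1)) = Mul(Add(-10, u), Pow(Add(c, Add(Mul(-149, c, u), u)), -1)) = Mul(Add(-10, u), Pow(Add(c, Add(u, Mul(-149, c, u))), -1)) = Mul(Add(-10, u), Pow(Add(c, u, Mul(-149, c, u)), -1)) = Mul(Pow(Add(c, u, Mul(-149, c, u)), -1), Add(-10, u)))
Mul(Add(48208, 338), Add(Function('v')(200, -21), 26030)) = Mul(Add(48208, 338), Add(Mul(Pow(Add(200, -21, Mul(-149, 200, -21)), -1), Add(-10, -21)), 26030)) = Mul(48546, Add(Mul(Pow(Add(200, -21, 625800), -1), -31), 26030)) = Mul(48546, Add(Mul(Pow(625979, -1), -31), 26030)) = Mul(48546, Add(Mul(Rational(1, 625979), -31), 26030)) = Mul(48546, Add(Rational(-31, 625979), 26030)) = Mul(48546, Rational(16294233339, 625979)) = Rational(791019851675094, 625979)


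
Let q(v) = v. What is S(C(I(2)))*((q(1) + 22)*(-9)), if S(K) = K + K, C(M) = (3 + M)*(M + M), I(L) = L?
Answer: -8280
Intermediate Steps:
C(M) = 2*M*(3 + M) (C(M) = (3 + M)*(2*M) = 2*M*(3 + M))
S(K) = 2*K
S(C(I(2)))*((q(1) + 22)*(-9)) = (2*(2*2*(3 + 2)))*((1 + 22)*(-9)) = (2*(2*2*5))*(23*(-9)) = (2*20)*(-207) = 40*(-207) = -8280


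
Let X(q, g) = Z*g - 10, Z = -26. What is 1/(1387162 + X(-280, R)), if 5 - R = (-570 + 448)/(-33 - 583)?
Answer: 154/213602181 ≈ 7.2097e-7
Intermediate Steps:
R = 1479/308 (R = 5 - (-570 + 448)/(-33 - 583) = 5 - (-122)/(-616) = 5 - (-122)*(-1)/616 = 5 - 1*61/308 = 5 - 61/308 = 1479/308 ≈ 4.8019)
X(q, g) = -10 - 26*g (X(q, g) = -26*g - 10 = -10 - 26*g)
1/(1387162 + X(-280, R)) = 1/(1387162 + (-10 - 26*1479/308)) = 1/(1387162 + (-10 - 19227/154)) = 1/(1387162 - 20767/154) = 1/(213602181/154) = 154/213602181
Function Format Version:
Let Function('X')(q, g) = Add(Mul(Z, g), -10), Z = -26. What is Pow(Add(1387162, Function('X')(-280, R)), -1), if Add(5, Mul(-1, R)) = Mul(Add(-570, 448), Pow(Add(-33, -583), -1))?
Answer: Rational(154, 213602181) ≈ 7.2097e-7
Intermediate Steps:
R = Rational(1479, 308) (R = Add(5, Mul(-1, Mul(Add(-570, 448), Pow(Add(-33, -583), -1)))) = Add(5, Mul(-1, Mul(-122, Pow(-616, -1)))) = Add(5, Mul(-1, Mul(-122, Rational(-1, 616)))) = Add(5, Mul(-1, Rational(61, 308))) = Add(5, Rational(-61, 308)) = Rational(1479, 308) ≈ 4.8019)
Function('X')(q, g) = Add(-10, Mul(-26, g)) (Function('X')(q, g) = Add(Mul(-26, g), -10) = Add(-10, Mul(-26, g)))
Pow(Add(1387162, Function('X')(-280, R)), -1) = Pow(Add(1387162, Add(-10, Mul(-26, Rational(1479, 308)))), -1) = Pow(Add(1387162, Add(-10, Rational(-19227, 154))), -1) = Pow(Add(1387162, Rational(-20767, 154)), -1) = Pow(Rational(213602181, 154), -1) = Rational(154, 213602181)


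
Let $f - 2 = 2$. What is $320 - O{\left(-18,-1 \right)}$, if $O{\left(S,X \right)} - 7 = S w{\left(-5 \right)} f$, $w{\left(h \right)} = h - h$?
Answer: $313$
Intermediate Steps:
$f = 4$ ($f = 2 + 2 = 4$)
$w{\left(h \right)} = 0$
$O{\left(S,X \right)} = 7$ ($O{\left(S,X \right)} = 7 + S 0 \cdot 4 = 7 + 0 \cdot 4 = 7 + 0 = 7$)
$320 - O{\left(-18,-1 \right)} = 320 - 7 = 313$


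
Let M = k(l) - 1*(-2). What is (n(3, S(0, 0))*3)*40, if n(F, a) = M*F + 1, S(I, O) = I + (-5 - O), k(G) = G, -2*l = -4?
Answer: 1560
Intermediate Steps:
l = 2 (l = -½*(-4) = 2)
M = 4 (M = 2 - 1*(-2) = 2 + 2 = 4)
S(I, O) = -5 + I - O
n(F, a) = 1 + 4*F (n(F, a) = 4*F + 1 = 1 + 4*F)
(n(3, S(0, 0))*3)*40 = ((1 + 4*3)*3)*40 = ((1 + 12)*3)*40 = (13*3)*40 = 39*40 = 1560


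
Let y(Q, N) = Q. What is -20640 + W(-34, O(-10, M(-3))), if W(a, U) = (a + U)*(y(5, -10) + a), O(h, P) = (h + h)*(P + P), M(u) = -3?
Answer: -23134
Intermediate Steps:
O(h, P) = 4*P*h (O(h, P) = (2*h)*(2*P) = 4*P*h)
W(a, U) = (5 + a)*(U + a) (W(a, U) = (a + U)*(5 + a) = (U + a)*(5 + a) = (5 + a)*(U + a))
-20640 + W(-34, O(-10, M(-3))) = -20640 + ((-34)² + 5*(4*(-3)*(-10)) + 5*(-34) + (4*(-3)*(-10))*(-34)) = -20640 + (1156 + 5*120 - 170 + 120*(-34)) = -20640 + (1156 + 600 - 170 - 4080) = -20640 - 2494 = -23134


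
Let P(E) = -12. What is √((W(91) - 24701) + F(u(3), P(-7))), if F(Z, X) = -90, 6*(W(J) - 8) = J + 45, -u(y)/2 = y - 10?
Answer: I*√222843/3 ≈ 157.35*I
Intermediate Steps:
u(y) = 20 - 2*y (u(y) = -2*(y - 10) = -2*(-10 + y) = 20 - 2*y)
W(J) = 31/2 + J/6 (W(J) = 8 + (J + 45)/6 = 8 + (45 + J)/6 = 8 + (15/2 + J/6) = 31/2 + J/6)
√((W(91) - 24701) + F(u(3), P(-7))) = √(((31/2 + (⅙)*91) - 24701) - 90) = √(((31/2 + 91/6) - 24701) - 90) = √((92/3 - 24701) - 90) = √(-74011/3 - 90) = √(-74281/3) = I*√222843/3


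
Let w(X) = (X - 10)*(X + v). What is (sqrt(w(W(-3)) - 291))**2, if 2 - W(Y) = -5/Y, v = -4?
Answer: -2300/9 ≈ -255.56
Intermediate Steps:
W(Y) = 2 + 5/Y (W(Y) = 2 - (-5)/Y = 2 + 5/Y)
w(X) = (-10 + X)*(-4 + X) (w(X) = (X - 10)*(X - 4) = (-10 + X)*(-4 + X))
(sqrt(w(W(-3)) - 291))**2 = (sqrt((40 + (2 + 5/(-3))**2 - 14*(2 + 5/(-3))) - 291))**2 = (sqrt((40 + (2 + 5*(-1/3))**2 - 14*(2 + 5*(-1/3))) - 291))**2 = (sqrt((40 + (2 - 5/3)**2 - 14*(2 - 5/3)) - 291))**2 = (sqrt((40 + (1/3)**2 - 14*1/3) - 291))**2 = (sqrt((40 + 1/9 - 14/3) - 291))**2 = (sqrt(319/9 - 291))**2 = (sqrt(-2300/9))**2 = (10*I*sqrt(23)/3)**2 = -2300/9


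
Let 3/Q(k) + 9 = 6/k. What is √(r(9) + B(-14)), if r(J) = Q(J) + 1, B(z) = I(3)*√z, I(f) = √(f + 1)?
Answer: √(16 + 50*I*√14)/5 ≈ 2.0187 + 1.8535*I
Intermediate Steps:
I(f) = √(1 + f)
Q(k) = 3/(-9 + 6/k)
B(z) = 2*√z (B(z) = √(1 + 3)*√z = √4*√z = 2*√z)
r(J) = 1 - J/(-2 + 3*J) (r(J) = -J/(-2 + 3*J) + 1 = 1 - J/(-2 + 3*J))
√(r(9) + B(-14)) = √(2*(-1 + 9)/(-2 + 3*9) + 2*√(-14)) = √(2*8/(-2 + 27) + 2*(I*√14)) = √(2*8/25 + 2*I*√14) = √(2*(1/25)*8 + 2*I*√14) = √(16/25 + 2*I*√14)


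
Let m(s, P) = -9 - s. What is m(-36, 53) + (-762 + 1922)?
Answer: 1187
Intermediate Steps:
m(-36, 53) + (-762 + 1922) = (-9 - 1*(-36)) + (-762 + 1922) = (-9 + 36) + 1160 = 27 + 1160 = 1187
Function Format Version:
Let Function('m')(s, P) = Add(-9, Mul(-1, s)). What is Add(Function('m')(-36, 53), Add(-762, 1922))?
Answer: 1187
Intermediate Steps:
Add(Function('m')(-36, 53), Add(-762, 1922)) = Add(Add(-9, Mul(-1, -36)), Add(-762, 1922)) = Add(Add(-9, 36), 1160) = Add(27, 1160) = 1187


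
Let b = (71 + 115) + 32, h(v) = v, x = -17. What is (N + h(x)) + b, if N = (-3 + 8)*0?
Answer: 201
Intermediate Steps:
N = 0 (N = 5*0 = 0)
b = 218 (b = 186 + 32 = 218)
(N + h(x)) + b = (0 - 17) + 218 = -17 + 218 = 201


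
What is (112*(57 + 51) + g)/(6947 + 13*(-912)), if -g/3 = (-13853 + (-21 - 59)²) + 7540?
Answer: -11835/4909 ≈ -2.4109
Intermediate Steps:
g = -261 (g = -3*((-13853 + (-21 - 59)²) + 7540) = -3*((-13853 + (-80)²) + 7540) = -3*((-13853 + 6400) + 7540) = -3*(-7453 + 7540) = -3*87 = -261)
(112*(57 + 51) + g)/(6947 + 13*(-912)) = (112*(57 + 51) - 261)/(6947 + 13*(-912)) = (112*108 - 261)/(6947 - 11856) = (12096 - 261)/(-4909) = 11835*(-1/4909) = -11835/4909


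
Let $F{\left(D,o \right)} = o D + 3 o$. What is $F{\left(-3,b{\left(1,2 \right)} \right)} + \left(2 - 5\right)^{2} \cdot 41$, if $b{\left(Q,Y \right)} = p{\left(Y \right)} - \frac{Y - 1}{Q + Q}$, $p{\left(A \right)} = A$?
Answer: $369$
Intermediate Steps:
$b{\left(Q,Y \right)} = Y - \frac{-1 + Y}{2 Q}$ ($b{\left(Q,Y \right)} = Y - \frac{Y - 1}{Q + Q} = Y - \frac{-1 + Y}{2 Q}$)
$F{\left(D,o \right)} = 3 o + D o$ ($F{\left(D,o \right)} = D o + 3 o = 3 o + D o$)
$F{\left(-3,b{\left(1,2 \right)} \right)} + \left(2 - 5\right)^{2} \cdot 41 = \frac{1 - 2 + 2 \cdot 1 \cdot 2}{2 \cdot 1} \left(3 - 3\right) + \left(2 - 5\right)^{2} \cdot 41 = \frac{1}{2} \cdot 1 \left(1 - 2 + 4\right) 0 + \left(-3\right)^{2} \cdot 41 = \frac{1}{2} \cdot 1 \cdot 3 \cdot 0 + 9 \cdot 41 = \frac{3}{2} \cdot 0 + 369 = 0 + 369 = 369$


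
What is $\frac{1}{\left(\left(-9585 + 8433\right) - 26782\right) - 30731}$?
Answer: $- \frac{1}{58665} \approx -1.7046 \cdot 10^{-5}$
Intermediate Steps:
$\frac{1}{\left(\left(-9585 + 8433\right) - 26782\right) - 30731} = \frac{1}{\left(-1152 - 26782\right) - 30731} = \frac{1}{-27934 - 30731} = \frac{1}{-58665} = - \frac{1}{58665}$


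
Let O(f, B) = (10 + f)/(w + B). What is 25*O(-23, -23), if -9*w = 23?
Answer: 585/46 ≈ 12.717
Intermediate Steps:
w = -23/9 (w = -⅑*23 = -23/9 ≈ -2.5556)
O(f, B) = (10 + f)/(-23/9 + B)
25*O(-23, -23) = 25*(9*(10 - 23)/(-23 + 9*(-23))) = 25*(9*(-13)/(-23 - 207)) = 25*(9*(-13)/(-230)) = 25*(9*(-1/230)*(-13)) = 25*(117/230) = 585/46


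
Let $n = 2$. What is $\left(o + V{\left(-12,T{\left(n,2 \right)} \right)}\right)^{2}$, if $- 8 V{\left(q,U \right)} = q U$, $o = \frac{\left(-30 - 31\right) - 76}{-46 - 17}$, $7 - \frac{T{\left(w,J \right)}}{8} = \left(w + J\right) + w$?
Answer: $\frac{797449}{3969} \approx 200.92$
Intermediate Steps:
$T{\left(w,J \right)} = 56 - 16 w - 8 J$ ($T{\left(w,J \right)} = 56 - 8 \left(\left(w + J\right) + w\right) = 56 - 8 \left(\left(J + w\right) + w\right) = 56 - 8 \left(J + 2 w\right) = 56 - \left(8 J + 16 w\right) = 56 - 16 w - 8 J$)
$o = \frac{137}{63}$ ($o = \frac{\left(-30 - 31\right) - 76}{-63} = \left(-61 - 76\right) \left(- \frac{1}{63}\right) = \left(-137\right) \left(- \frac{1}{63}\right) = \frac{137}{63} \approx 2.1746$)
$V{\left(q,U \right)} = - \frac{U q}{8}$ ($V{\left(q,U \right)} = - \frac{q U}{8} = - \frac{U q}{8}$)
$\left(o + V{\left(-12,T{\left(n,2 \right)} \right)}\right)^{2} = \left(\frac{137}{63} - \frac{1}{8} \left(56 - 32 - 16\right) \left(-12\right)\right)^{2} = \left(\frac{137}{63} - 1 \left(-12\right)\right)^{2} = \left(\frac{137}{63} + 12\right)^{2} = \left(\frac{893}{63}\right)^{2} = \frac{797449}{3969}$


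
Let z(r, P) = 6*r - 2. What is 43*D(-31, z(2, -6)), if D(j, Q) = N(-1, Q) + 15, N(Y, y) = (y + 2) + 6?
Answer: 1419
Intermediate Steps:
z(r, P) = -2 + 6*r
N(Y, y) = 8 + y (N(Y, y) = (2 + y) + 6 = 8 + y)
D(j, Q) = 23 + Q (D(j, Q) = (8 + Q) + 15 = 23 + Q)
43*D(-31, z(2, -6)) = 43*(23 + (-2 + 6*2)) = 43*(23 + (-2 + 12)) = 43*(23 + 10) = 43*33 = 1419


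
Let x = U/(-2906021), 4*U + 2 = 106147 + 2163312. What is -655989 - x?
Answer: -7625268969619/11624084 ≈ -6.5599e+5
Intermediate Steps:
U = 2269457/4 (U = -½ + (106147 + 2163312)/4 = -½ + (¼)*2269459 = -½ + 2269459/4 = 2269457/4 ≈ 5.6736e+5)
x = -2269457/11624084 (x = (2269457/4)/(-2906021) = (2269457/4)*(-1/2906021) = -2269457/11624084 ≈ -0.19524)
-655989 - x = -655989 - 1*(-2269457/11624084) = -655989 + 2269457/11624084 = -7625268969619/11624084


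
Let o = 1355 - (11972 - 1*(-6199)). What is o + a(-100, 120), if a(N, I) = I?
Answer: -16696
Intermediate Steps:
o = -16816 (o = 1355 - (11972 + 6199) = 1355 - 1*18171 = 1355 - 18171 = -16816)
o + a(-100, 120) = -16816 + 120 = -16696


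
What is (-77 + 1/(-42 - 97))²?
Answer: 114575616/19321 ≈ 5930.1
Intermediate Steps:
(-77 + 1/(-42 - 97))² = (-77 + 1/(-139))² = (-77 - 1/139)² = (-10704/139)² = 114575616/19321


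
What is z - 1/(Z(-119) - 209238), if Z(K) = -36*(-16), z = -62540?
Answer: -13049721479/208662 ≈ -62540.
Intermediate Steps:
Z(K) = 576
z - 1/(Z(-119) - 209238) = -62540 - 1/(576 - 209238) = -62540 - 1/(-208662) = -62540 - 1*(-1/208662) = -62540 + 1/208662 = -13049721479/208662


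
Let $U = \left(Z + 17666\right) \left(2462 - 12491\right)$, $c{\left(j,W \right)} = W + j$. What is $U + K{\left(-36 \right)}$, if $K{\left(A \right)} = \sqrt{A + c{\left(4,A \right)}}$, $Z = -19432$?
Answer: $17711214 + 2 i \sqrt{17} \approx 1.7711 \cdot 10^{7} + 8.2462 i$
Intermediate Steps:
$U = 17711214$ ($U = \left(-19432 + 17666\right) \left(2462 - 12491\right) = \left(-1766\right) \left(-10029\right) = 17711214$)
$K{\left(A \right)} = \sqrt{4 + 2 A}$ ($K{\left(A \right)} = \sqrt{A + \left(A + 4\right)} = \sqrt{A + \left(4 + A\right)} = \sqrt{4 + 2 A}$)
$U + K{\left(-36 \right)} = 17711214 + \sqrt{4 + 2 \left(-36\right)} = 17711214 + \sqrt{4 - 72} = 17711214 + \sqrt{-68} = 17711214 + 2 i \sqrt{17}$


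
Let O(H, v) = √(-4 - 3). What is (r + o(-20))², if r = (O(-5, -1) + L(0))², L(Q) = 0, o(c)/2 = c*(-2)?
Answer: 5329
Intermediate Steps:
o(c) = -4*c (o(c) = 2*(c*(-2)) = 2*(-2*c) = -4*c)
O(H, v) = I*√7 (O(H, v) = √(-7) = I*√7)
r = -7 (r = (I*√7 + 0)² = (I*√7)² = -7)
(r + o(-20))² = (-7 - 4*(-20))² = (-7 + 80)² = 73² = 5329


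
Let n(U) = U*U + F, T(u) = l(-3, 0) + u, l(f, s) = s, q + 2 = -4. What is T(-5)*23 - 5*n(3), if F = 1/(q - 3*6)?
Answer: -3835/24 ≈ -159.79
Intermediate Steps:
q = -6 (q = -2 - 4 = -6)
F = -1/24 (F = 1/(-6 - 3*6) = 1/(-6 - 18) = 1/(-24) = -1/24 ≈ -0.041667)
T(u) = u (T(u) = 0 + u = u)
n(U) = -1/24 + U**2 (n(U) = U*U - 1/24 = U**2 - 1/24 = -1/24 + U**2)
T(-5)*23 - 5*n(3) = -5*23 - 5*(-1/24 + 3**2) = -115 - 5*(-1/24 + 9) = -115 - 5*215/24 = -115 - 1075/24 = -3835/24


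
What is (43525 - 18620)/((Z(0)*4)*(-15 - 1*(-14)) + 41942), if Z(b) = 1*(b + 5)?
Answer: 1465/2466 ≈ 0.59408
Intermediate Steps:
Z(b) = 5 + b (Z(b) = 1*(5 + b) = 5 + b)
(43525 - 18620)/((Z(0)*4)*(-15 - 1*(-14)) + 41942) = (43525 - 18620)/(((5 + 0)*4)*(-15 - 1*(-14)) + 41942) = 24905/((5*4)*(-15 + 14) + 41942) = 24905/(20*(-1) + 41942) = 24905/(-20 + 41942) = 24905/41922 = 24905*(1/41922) = 1465/2466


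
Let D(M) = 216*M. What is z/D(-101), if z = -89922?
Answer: 14987/3636 ≈ 4.1218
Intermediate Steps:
z/D(-101) = -89922/(216*(-101)) = -89922/(-21816) = -89922*(-1/21816) = 14987/3636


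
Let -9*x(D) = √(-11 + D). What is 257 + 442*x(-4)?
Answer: 257 - 442*I*√15/9 ≈ 257.0 - 190.21*I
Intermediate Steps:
x(D) = -√(-11 + D)/9
257 + 442*x(-4) = 257 + 442*(-√(-11 - 4)/9) = 257 + 442*(-I*√15/9) = 257 - 442*I*√15/9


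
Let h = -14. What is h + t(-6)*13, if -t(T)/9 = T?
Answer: 688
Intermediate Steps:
t(T) = -9*T
h + t(-6)*13 = -14 - 9*(-6)*13 = -14 + 54*13 = -14 + 702 = 688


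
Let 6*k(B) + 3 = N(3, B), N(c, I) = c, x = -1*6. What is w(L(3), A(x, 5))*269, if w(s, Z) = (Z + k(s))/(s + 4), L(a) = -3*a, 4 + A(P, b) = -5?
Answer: 2421/5 ≈ 484.20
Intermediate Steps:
x = -6
k(B) = 0 (k(B) = -½ + (⅙)*3 = -½ + ½ = 0)
A(P, b) = -9 (A(P, b) = -4 - 5 = -9)
w(s, Z) = Z/(4 + s) (w(s, Z) = (Z + 0)/(s + 4) = Z/(4 + s))
w(L(3), A(x, 5))*269 = -9/(4 - 3*3)*269 = -9/(4 - 9)*269 = -9/(-5)*269 = -9*(-⅕)*269 = (9/5)*269 = 2421/5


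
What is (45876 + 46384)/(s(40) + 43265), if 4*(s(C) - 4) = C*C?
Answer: 92260/43669 ≈ 2.1127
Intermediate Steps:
s(C) = 4 + C²/4 (s(C) = 4 + (C*C)/4 = 4 + C²/4)
(45876 + 46384)/(s(40) + 43265) = (45876 + 46384)/((4 + (¼)*40²) + 43265) = 92260/((4 + (¼)*1600) + 43265) = 92260/((4 + 400) + 43265) = 92260/(404 + 43265) = 92260/43669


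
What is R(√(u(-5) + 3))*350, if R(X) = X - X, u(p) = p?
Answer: 0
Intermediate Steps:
R(X) = 0
R(√(u(-5) + 3))*350 = 0*350 = 0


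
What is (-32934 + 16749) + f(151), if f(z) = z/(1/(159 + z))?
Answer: 30625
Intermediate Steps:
f(z) = z*(159 + z)
(-32934 + 16749) + f(151) = (-32934 + 16749) + 151*(159 + 151) = -16185 + 151*310 = -16185 + 46810 = 30625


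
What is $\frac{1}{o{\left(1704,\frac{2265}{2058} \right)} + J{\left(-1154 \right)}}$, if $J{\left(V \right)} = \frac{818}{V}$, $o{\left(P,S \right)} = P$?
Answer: $\frac{577}{982799} \approx 0.0005871$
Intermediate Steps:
$\frac{1}{o{\left(1704,\frac{2265}{2058} \right)} + J{\left(-1154 \right)}} = \frac{1}{1704 + \frac{818}{-1154}} = \frac{1}{1704 + 818 \left(- \frac{1}{1154}\right)} = \frac{1}{1704 - \frac{409}{577}} = \frac{1}{\frac{982799}{577}} = \frac{577}{982799}$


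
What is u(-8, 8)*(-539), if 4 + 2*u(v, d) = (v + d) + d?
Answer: -1078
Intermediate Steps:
u(v, d) = -2 + d + v/2 (u(v, d) = -2 + ((v + d) + d)/2 = -2 + ((d + v) + d)/2 = -2 + (v + 2*d)/2 = -2 + (d + v/2) = -2 + d + v/2)
u(-8, 8)*(-539) = (-2 + 8 + (½)*(-8))*(-539) = (-2 + 8 - 4)*(-539) = 2*(-539) = -1078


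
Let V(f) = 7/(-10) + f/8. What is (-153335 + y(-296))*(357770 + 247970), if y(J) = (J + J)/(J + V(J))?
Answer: -309940787876500/3337 ≈ -9.2880e+10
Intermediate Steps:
V(f) = -7/10 + f/8 (V(f) = 7*(-1/10) + f*(1/8) = -7/10 + f/8)
y(J) = 2*J/(-7/10 + 9*J/8) (y(J) = (J + J)/(J + (-7/10 + J/8)) = (2*J)/(-7/10 + 9*J/8) = 2*J/(-7/10 + 9*J/8))
(-153335 + y(-296))*(357770 + 247970) = (-153335 + 80*(-296)/(-28 + 45*(-296)))*(357770 + 247970) = (-153335 + 80*(-296)/(-28 - 13320))*605740 = (-153335 + 80*(-296)/(-13348))*605740 = (-153335 + 80*(-296)*(-1/13348))*605740 = (-153335 + 5920/3337)*605740 = -511672975/3337*605740 = -309940787876500/3337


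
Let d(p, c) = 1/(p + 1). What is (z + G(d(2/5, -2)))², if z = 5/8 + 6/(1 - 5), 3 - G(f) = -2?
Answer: 1089/64 ≈ 17.016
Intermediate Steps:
d(p, c) = 1/(1 + p)
G(f) = 5 (G(f) = 3 - 1*(-2) = 3 + 2 = 5)
z = -7/8 (z = 5*(⅛) + 6/(-4) = 5/8 + 6*(-¼) = 5/8 - 3/2 = -7/8 ≈ -0.87500)
(z + G(d(2/5, -2)))² = (-7/8 + 5)² = (33/8)² = 1089/64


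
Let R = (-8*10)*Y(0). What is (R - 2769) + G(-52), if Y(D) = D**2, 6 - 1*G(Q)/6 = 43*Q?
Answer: 10683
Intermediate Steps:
G(Q) = 36 - 258*Q
R = 0 (R = -8*10*0**2 = -80*0 = 0)
(R - 2769) + G(-52) = (0 - 2769) + (36 - 258*(-52)) = -2769 + (36 + 13416) = -2769 + 13452 = 10683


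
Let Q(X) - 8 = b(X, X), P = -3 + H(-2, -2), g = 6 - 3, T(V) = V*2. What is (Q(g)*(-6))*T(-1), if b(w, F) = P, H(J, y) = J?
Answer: 36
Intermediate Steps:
T(V) = 2*V
g = 3
P = -5 (P = -3 - 2 = -5)
b(w, F) = -5
Q(X) = 3 (Q(X) = 8 - 5 = 3)
(Q(g)*(-6))*T(-1) = (3*(-6))*(2*(-1)) = -18*(-2) = 36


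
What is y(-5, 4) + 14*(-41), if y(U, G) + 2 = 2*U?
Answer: -586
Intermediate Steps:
y(U, G) = -2 + 2*U
y(-5, 4) + 14*(-41) = (-2 + 2*(-5)) + 14*(-41) = (-2 - 10) - 574 = -12 - 574 = -586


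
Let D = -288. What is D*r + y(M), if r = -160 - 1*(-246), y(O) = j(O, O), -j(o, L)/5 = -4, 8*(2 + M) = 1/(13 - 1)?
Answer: -24748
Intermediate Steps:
M = -191/96 (M = -2 + 1/(8*(13 - 1)) = -2 + (⅛)/12 = -2 + (⅛)*(1/12) = -2 + 1/96 = -191/96 ≈ -1.9896)
j(o, L) = 20 (j(o, L) = -5*(-4) = 20)
y(O) = 20
r = 86 (r = -160 + 246 = 86)
D*r + y(M) = -288*86 + 20 = -24768 + 20 = -24748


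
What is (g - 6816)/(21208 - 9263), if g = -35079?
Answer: -8379/2389 ≈ -3.5073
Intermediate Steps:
(g - 6816)/(21208 - 9263) = (-35079 - 6816)/(21208 - 9263) = -41895/11945 = -41895*1/11945 = -8379/2389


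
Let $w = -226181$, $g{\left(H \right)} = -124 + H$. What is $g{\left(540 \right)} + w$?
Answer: $-225765$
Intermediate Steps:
$g{\left(540 \right)} + w = \left(-124 + 540\right) - 226181 = 416 - 226181 = -225765$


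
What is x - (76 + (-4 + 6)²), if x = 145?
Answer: 65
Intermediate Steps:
x - (76 + (-4 + 6)²) = 145 - (76 + (-4 + 6)²) = 145 - (76 + 2²) = 145 - (76 + 4) = 145 - 1*80 = 145 - 80 = 65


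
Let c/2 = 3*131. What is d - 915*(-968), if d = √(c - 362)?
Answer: 885720 + 2*√106 ≈ 8.8574e+5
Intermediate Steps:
c = 786 (c = 2*(3*131) = 2*393 = 786)
d = 2*√106 (d = √(786 - 362) = √424 = 2*√106 ≈ 20.591)
d - 915*(-968) = 2*√106 - 915*(-968) = 2*√106 + 885720 = 885720 + 2*√106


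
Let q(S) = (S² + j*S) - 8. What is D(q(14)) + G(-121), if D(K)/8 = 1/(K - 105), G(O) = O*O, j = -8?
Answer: 424581/29 ≈ 14641.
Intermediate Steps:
q(S) = -8 + S² - 8*S (q(S) = (S² - 8*S) - 8 = -8 + S² - 8*S)
G(O) = O²
D(K) = 8/(-105 + K) (D(K) = 8/(K - 105) = 8/(-105 + K))
D(q(14)) + G(-121) = 8/(-105 + (-8 + 14² - 8*14)) + (-121)² = 8/(-105 + (-8 + 196 - 112)) + 14641 = 8/(-105 + 76) + 14641 = 8/(-29) + 14641 = 8*(-1/29) + 14641 = -8/29 + 14641 = 424581/29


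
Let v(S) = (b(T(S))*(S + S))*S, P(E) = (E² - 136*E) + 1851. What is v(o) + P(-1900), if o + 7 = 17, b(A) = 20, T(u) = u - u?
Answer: 3874251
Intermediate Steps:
T(u) = 0
P(E) = 1851 + E² - 136*E
o = 10 (o = -7 + 17 = 10)
v(S) = 40*S² (v(S) = (20*(S + S))*S = (20*(2*S))*S = (40*S)*S = 40*S²)
v(o) + P(-1900) = 40*10² + (1851 + (-1900)² - 136*(-1900)) = 40*100 + (1851 + 3610000 + 258400) = 4000 + 3870251 = 3874251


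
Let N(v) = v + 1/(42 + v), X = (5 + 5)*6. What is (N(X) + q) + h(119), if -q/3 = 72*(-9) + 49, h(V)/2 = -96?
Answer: 169831/102 ≈ 1665.0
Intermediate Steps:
h(V) = -192 (h(V) = 2*(-96) = -192)
q = 1797 (q = -3*(72*(-9) + 49) = -3*(-648 + 49) = -3*(-599) = 1797)
X = 60 (X = 10*6 = 60)
(N(X) + q) + h(119) = ((1 + 60² + 42*60)/(42 + 60) + 1797) - 192 = ((1 + 3600 + 2520)/102 + 1797) - 192 = ((1/102)*6121 + 1797) - 192 = (6121/102 + 1797) - 192 = 189415/102 - 192 = 169831/102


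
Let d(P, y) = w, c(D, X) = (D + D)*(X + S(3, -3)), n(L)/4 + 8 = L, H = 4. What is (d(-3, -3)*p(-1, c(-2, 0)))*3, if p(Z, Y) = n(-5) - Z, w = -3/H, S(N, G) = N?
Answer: 459/4 ≈ 114.75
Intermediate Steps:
n(L) = -32 + 4*L
c(D, X) = 2*D*(3 + X) (c(D, X) = (D + D)*(X + 3) = (2*D)*(3 + X) = 2*D*(3 + X))
w = -¾ (w = -3/4 = -3*¼ = -¾ ≈ -0.75000)
d(P, y) = -¾
p(Z, Y) = -52 - Z (p(Z, Y) = (-32 + 4*(-5)) - Z = (-32 - 20) - Z = -52 - Z)
(d(-3, -3)*p(-1, c(-2, 0)))*3 = -3*(-52 - 1*(-1))/4*3 = -3*(-52 + 1)/4*3 = -¾*(-51)*3 = (153/4)*3 = 459/4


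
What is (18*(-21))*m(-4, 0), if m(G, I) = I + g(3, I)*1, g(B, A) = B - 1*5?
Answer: 756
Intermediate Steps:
g(B, A) = -5 + B (g(B, A) = B - 5 = -5 + B)
m(G, I) = -2 + I (m(G, I) = I + (-5 + 3)*1 = I - 2*1 = I - 2 = -2 + I)
(18*(-21))*m(-4, 0) = (18*(-21))*(-2 + 0) = -378*(-2) = 756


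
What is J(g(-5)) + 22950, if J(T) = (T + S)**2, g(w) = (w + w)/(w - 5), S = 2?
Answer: 22959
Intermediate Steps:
g(w) = 2*w/(-5 + w) (g(w) = (2*w)/(-5 + w) = 2*w/(-5 + w))
J(T) = (2 + T)**2 (J(T) = (T + 2)**2 = (2 + T)**2)
J(g(-5)) + 22950 = (2 + 2*(-5)/(-5 - 5))**2 + 22950 = (2 + 2*(-5)/(-10))**2 + 22950 = (2 + 2*(-5)*(-1/10))**2 + 22950 = (2 + 1)**2 + 22950 = 3**2 + 22950 = 9 + 22950 = 22959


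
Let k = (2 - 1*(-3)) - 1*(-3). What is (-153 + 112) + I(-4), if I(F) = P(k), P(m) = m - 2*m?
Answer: -49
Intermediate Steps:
k = 8 (k = (2 + 3) + 3 = 5 + 3 = 8)
P(m) = -m
I(F) = -8 (I(F) = -1*8 = -8)
(-153 + 112) + I(-4) = (-153 + 112) - 8 = -41 - 8 = -49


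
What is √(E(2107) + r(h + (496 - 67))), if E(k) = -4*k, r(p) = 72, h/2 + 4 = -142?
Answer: 2*I*√2089 ≈ 91.411*I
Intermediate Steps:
h = -292 (h = -8 + 2*(-142) = -8 - 284 = -292)
√(E(2107) + r(h + (496 - 67))) = √(-4*2107 + 72) = √(-8428 + 72) = √(-8356) = 2*I*√2089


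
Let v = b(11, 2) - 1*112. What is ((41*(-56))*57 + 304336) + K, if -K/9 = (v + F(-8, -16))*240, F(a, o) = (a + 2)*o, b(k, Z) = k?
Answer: 184264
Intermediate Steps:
F(a, o) = o*(2 + a) (F(a, o) = (2 + a)*o = o*(2 + a))
v = -101 (v = 11 - 1*112 = 11 - 112 = -101)
K = 10800 (K = -9*(-101 - 16*(2 - 8))*240 = -9*(-101 - 16*(-6))*240 = -9*(-101 + 96)*240 = -(-45)*240 = -9*(-1200) = 10800)
((41*(-56))*57 + 304336) + K = ((41*(-56))*57 + 304336) + 10800 = (-2296*57 + 304336) + 10800 = (-130872 + 304336) + 10800 = 173464 + 10800 = 184264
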